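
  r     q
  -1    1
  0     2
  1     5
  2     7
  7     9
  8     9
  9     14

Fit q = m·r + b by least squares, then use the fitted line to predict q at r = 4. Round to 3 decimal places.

q̂ = 7.003

Normal-equation sums: Σr·r = 200, Σr = 26, Σ1 = 7.
For Aᵀq: Σr·q = 279, Σq = 47.
det = 200·7 − 26² = 724.
m = (279·7 − 26·47)/724 = 731/724; b = (200·47 − 26·279)/724 = 1073/362.
At r = 4: q̂ = (731/724)·(4) + (1073/362)·(1) = 2535/362.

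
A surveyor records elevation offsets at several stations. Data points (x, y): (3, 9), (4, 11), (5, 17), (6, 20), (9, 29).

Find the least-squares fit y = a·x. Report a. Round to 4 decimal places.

Compute the Gram sums: Σx·x = 167.
Right-hand side: Σx·y = 537.
AᵀA·[a]ᵀ = Aᵀy becomes [[167]]·[a]ᵀ = [537]ᵀ.
a = 537/167 = 3.21557.

a = 3.2156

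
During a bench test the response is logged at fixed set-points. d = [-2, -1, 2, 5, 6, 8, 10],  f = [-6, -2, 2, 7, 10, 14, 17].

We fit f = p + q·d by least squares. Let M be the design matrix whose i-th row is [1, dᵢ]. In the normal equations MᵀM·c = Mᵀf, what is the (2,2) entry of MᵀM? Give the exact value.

234

Row 2 ↔ basis d, column 2 ↔ basis d, so (MᵀM)_{2,2} = Σᵢ (d)·(d) = (-2)·(-2) + (-1)·(-1) + (2)·(2) + (5)·(5) + (6)·(6) + (8)·(8) + (10)·(10) = 234.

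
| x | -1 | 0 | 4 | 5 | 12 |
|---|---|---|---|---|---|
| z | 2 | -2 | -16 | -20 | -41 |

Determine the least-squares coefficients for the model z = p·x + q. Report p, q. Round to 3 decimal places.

Sums needed: Σx·x = 186, Σx = 20, Σ1 = 5.
And Σx·z = -658, Σz = -77.
Normal equations: [[186, 20]; [20, 5]]·[p, q]ᵀ = [-658, -77]ᵀ.
Eliminating q: 5·(row 1) − 20·(row 2) gives 530·p = 5·(-658) − 20·(-77) = -1750, so p = -175/53.
Then q = ((-77) − 20·(-175/53))/5 = -581/265.

p = -3.302, q = -2.192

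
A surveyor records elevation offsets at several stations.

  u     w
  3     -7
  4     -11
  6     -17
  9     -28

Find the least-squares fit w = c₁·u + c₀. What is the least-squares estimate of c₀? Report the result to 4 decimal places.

The normal equations are: 142·c₁ + 22·c₀ = -419;  22·c₁ + 4·c₀ = -63.
Δ = 142·4 − 22² = 84.
c₁ = ((-419)·4 − 22·(-63))/84 = -145/42; c₀ = (142·(-63) − 22·(-419))/84 = 68/21.

c₀ = 3.2381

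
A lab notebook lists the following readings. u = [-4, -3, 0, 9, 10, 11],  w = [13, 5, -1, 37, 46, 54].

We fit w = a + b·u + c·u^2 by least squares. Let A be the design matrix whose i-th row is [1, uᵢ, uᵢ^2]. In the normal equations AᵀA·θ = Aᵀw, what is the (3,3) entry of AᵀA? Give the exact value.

31539

Row 3 ↔ basis u^2, column 3 ↔ basis u^2, so (AᵀA)_{3,3} = Σᵢ (u^2)·(u^2) = (16)·(16) + (9)·(9) + (0)·(0) + (81)·(81) + (100)·(100) + (121)·(121) = 31539.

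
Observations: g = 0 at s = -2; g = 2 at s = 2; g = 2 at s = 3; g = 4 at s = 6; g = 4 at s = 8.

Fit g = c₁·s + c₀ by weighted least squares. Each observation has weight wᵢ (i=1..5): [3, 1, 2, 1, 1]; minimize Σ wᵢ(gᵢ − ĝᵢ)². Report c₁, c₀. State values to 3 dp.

MᵀWM·[c₁, c₀]ᵀ = MᵀWg reads: 134·c₁ + 16·c₀ = 72;  16·c₁ + 8·c₀ = 14.
Eliminating c₀: 8·(row 1) − 16·(row 2) gives 816·c₁ = 8·72 − 16·14 = 352, so c₁ = 22/51.
Then c₀ = (14 − 16·(22/51))/8 = 181/204.

c₁ = 0.431, c₀ = 0.887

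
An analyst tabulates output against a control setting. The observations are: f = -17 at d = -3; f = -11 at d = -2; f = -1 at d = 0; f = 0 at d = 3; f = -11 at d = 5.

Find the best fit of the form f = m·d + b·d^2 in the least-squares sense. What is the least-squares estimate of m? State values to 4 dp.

m = 2.8970

Forming MᵀM = [[47, 117]; [117, 803]] and Mᵀf = [18, -472]ᵀ gives MᵀM·[m, b]ᵀ = Mᵀf.
Eliminating b: 803·(row 1) − 117·(row 2) gives 24052·m = 803·18 − 117·(-472) = 69678, so m = 4977/1718.
Then b = ((-472) − 117·(4977/1718))/803 = -1735/1718.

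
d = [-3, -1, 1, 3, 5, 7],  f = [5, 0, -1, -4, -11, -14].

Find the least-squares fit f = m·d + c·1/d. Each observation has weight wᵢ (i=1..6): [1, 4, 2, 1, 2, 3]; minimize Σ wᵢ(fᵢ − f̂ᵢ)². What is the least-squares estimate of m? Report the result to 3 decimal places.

Forming AᵀWA = [[221, 13]; [13, 70157/11025]] and AᵀWf = [-433, -77/5]ᵀ gives AᵀWA·[m, c]ᵀ = AᵀWf.
det = 221·(70157/11025) − 13² = 13641472/11025.
m = ((-433)·(70157/11025) − 13·(-77/5))/(13641472/11025) = -3521347/1705184; c = (221·(-77/5) − 13·(-433))/(13641472/11025) = 235935/131168.

m = -2.065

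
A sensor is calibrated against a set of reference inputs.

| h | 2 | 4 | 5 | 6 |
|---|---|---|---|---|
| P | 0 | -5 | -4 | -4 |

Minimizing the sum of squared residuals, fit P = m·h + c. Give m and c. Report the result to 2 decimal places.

m = -1.00, c = 1.00

The normal system MᵀM·[m, c]ᵀ = MᵀP is [[81, 17]; [17, 4]]·[m, c]ᵀ = [-64, -13]ᵀ.
det = 81·4 − 17² = 35.
m = ((-64)·4 − 17·(-13))/35 = -1; c = (81·(-13) − 17·(-64))/35 = 1.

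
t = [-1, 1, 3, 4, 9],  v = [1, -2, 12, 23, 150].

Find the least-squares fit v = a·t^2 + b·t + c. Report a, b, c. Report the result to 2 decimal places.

a = 2.06, b = -1.64, c = -2.54

XᵀX·[a, b, c]ᵀ = Xᵀv reads: 6900·a + 820·b + 108·c = 12625;  820·a + 108·b + 16·c = 1475;  108·a + 16·b + 5·c = 184.
(Σt^2·t^2 = 6900, Σt^2·t = 820, Σt^2 = 108, Σt·t = 108, Σt = 16, Σ1 = 5, Σt^2·v = 12625, Σt·v = 1475, Σv = 184.)
Solving the 3×3 system (Gaussian elimination) gives a = 3167/1534, b = -5035/3068, c = -150/59.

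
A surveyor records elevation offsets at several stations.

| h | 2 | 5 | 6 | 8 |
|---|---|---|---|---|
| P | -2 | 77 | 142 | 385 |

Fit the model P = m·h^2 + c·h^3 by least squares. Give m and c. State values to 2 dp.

m = -2.06, c = 1.01

The normal equations are: 6033·m + 43701·c = 31669;  43701·m + 324489·c = 237401.
Determinant 6033·324489 − 43701² = 47864736.
m = (31669·324489 − 43701·237401)/47864736 = -683465/332394; c = (6033·237401 − 43701·31669)/47864736 = 335231/332394.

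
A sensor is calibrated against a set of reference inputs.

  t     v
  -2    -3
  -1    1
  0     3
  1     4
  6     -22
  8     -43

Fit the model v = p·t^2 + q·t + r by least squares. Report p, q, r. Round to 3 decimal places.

p = -0.875, q = 1.187, r = 3.078

From the data, Σt^2·t^2 = 5410, Σt^2·t = 720, Σt^2 = 106, Σt·t = 106, Σt = 12, Σ1 = 6.
For Aᵀv: Σt^2·v = -3551, Σt·v = -467, Σv = -60.
So AᵀA·[p, q, r]ᵀ = Aᵀv: [[5410, 720, 106]; [720, 106, 12]; [106, 12, 6]]·[p, q, r]ᵀ = [-3551, -467, -60]ᵀ.
Solving the 3×3 system (Gaussian elimination) gives p = -41979/47996, q = 14240/11999, r = 147749/47996.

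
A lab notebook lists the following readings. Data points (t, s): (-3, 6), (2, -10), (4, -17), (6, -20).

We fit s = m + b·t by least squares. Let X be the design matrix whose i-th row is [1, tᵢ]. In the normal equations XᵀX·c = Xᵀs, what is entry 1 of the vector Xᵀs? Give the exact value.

-41

Entry 1 ↔ basis 1, so (Xᵀs)_{1} = Σᵢ sᵢ = (1)·(6) + (1)·(-10) + (1)·(-17) + (1)·(-20) = -41.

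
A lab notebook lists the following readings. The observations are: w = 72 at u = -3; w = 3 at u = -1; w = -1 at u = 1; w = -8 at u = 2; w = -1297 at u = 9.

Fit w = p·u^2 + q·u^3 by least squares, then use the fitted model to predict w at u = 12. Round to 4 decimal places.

ŵ = -3169.6381

From the data, Σu^2·u^2 = 6660, Σu^2·u^3 = 58838, Σu^3·u^3 = 532236.
For Aᵀw: Σu^2·w = -104439, Σu^3·w = -947525.
det = 6660·532236 − 58838² = 82781516.
p = ((-104439)·532236 − 58838·(-947525))/82781516 = 82140173/41390758; q = (6660·(-947525) − 58838·(-104439))/82781516 = -82767309/41390758.
At u = 12: ŵ = (82140173/41390758)·(144) + (-82767309/41390758)·(1728) = -65596862520/20695379.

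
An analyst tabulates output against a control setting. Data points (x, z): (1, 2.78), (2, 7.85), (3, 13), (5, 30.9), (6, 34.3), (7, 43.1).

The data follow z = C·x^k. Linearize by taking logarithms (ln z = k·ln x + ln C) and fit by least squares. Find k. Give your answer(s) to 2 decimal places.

k = 1.42

Taking logs, ln z = k·ln x + ln C, so regress ln z on ln x.
XᵀX = [[11.2747, 7.1389]; [7.1389, 6]], rhs = [23.4253, 16.3773]ᵀ  (here Σln x = 7.1389, Σ(ln x)² = 11.2747, Σln z = 16.3773, Σln x·ln z = 23.4253).
Δ = 11.2747·6 − (7.1389)² = 16.6845; k = (23.4253·6 − 7.1389·16.3773)/16.6845 = 1.41666, ln C = (11.2747·16.3773 − 7.1389·23.4253)/16.6845 = 1.04400.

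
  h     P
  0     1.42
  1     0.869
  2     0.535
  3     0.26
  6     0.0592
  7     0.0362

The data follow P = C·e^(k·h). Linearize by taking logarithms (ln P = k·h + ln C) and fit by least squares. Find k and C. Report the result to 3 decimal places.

k = -0.530, C = 1.434

Linearized form: ln P = k·h + ln C. From the 6 transformed points,
Σh = 19.0000, Σ(h)² = 99.0000, Σln P = -7.9078, Σh·ln P = -45.6245.
Equations: 99.0000·k + 19.0000·ln C = -45.6245;  19.0000·k + 6·ln C = -7.9078.
Slope k = (n·Σh·ln P − Σh·Σln P)/(n·Σ(h)² − (Σh)²) = (6·-45.6245 − 19.0000·-7.9078)/233.0000 = -0.53003; ln C = (Σln P − k·Σh)/n = 0.36046, so C = exp(0.36046) = 1.43400.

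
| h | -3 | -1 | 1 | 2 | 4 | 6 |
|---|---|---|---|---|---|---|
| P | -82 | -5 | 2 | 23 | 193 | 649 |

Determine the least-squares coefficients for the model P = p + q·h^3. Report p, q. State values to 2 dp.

p = -0.97, q = 3.01

Entries of AᵀA: Σ1 = 6, Σh^3 = 261, Σh^3·h^3 = 51547.
And ΣP = 780, Σh^3·P = 154941.
AᵀA·[p, q]ᵀ = AᵀP becomes [[6, 261]; [261, 51547]]·[p, q]ᵀ = [780, 154941]ᵀ.
Eliminating q: 51547·(row 1) − 261·(row 2) gives 241161·p = 51547·780 − 261·154941 = -232941, so p = -77647/80387.
Then q = (154941 − 261·(-77647/80387))/51547 = 242022/80387.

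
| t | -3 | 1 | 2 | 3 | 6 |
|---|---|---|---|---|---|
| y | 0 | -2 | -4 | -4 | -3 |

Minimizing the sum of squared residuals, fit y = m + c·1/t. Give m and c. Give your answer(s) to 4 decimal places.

Normal-equation sums: Σ1 = 5, Σ1/t = 5/3, Σ1/t·1/t = 3/2.
For Aᵀy: Σy = -13, Σ1/t·y = -35/6.
AᵀA·[m, c]ᵀ = Aᵀy becomes [[5, 5/3]; [5/3, 3/2]]·[m, c]ᵀ = [-13, -35/6]ᵀ.
det = 5·(3/2) − (5/3)² = 85/18.
m = ((-13)·(3/2) − (5/3)·(-35/6))/(85/18) = -176/85; c = (5·(-35/6) − (5/3)·(-13))/(85/18) = -27/17.

m = -2.0706, c = -1.5882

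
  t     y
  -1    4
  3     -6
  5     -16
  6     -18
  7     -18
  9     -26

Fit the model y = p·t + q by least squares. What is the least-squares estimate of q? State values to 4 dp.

From the data, Σt·t = 201, Σt = 29, Σ1 = 6.
And Σt·y = -570, Σy = -80.
Normal equations: [[201, 29]; [29, 6]]·[p, q]ᵀ = [-570, -80]ᵀ.
Determinant 201·6 − 29² = 365.
p = ((-570)·6 − 29·(-80))/365 = -220/73; q = (201·(-80) − 29·(-570))/365 = 90/73.

q = 1.2329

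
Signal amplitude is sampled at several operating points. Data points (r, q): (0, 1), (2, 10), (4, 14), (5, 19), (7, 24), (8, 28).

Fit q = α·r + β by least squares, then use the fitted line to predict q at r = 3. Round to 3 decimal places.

The normal system XᵀX·[α, β]ᵀ = Xᵀq is [[158, 26]; [26, 6]]·[α, β]ᵀ = [563, 96]ᵀ.
Δ = 158·6 − 26² = 272.
α = (563·6 − 26·96)/272 = 441/136; β = (158·96 − 26·563)/272 = 265/136.
At r = 3: q̂ = (441/136)·(3) + (265/136)·(1) = 397/34.

q̂ = 11.676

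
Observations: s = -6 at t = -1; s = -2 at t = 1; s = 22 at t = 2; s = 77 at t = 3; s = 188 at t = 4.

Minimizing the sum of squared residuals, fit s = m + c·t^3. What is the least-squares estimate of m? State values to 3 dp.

m = -3.427

AᵀA·[m, c]ᵀ = Aᵀs reads: 5·m + 99·c = 279;  99·m + 4891·c = 14291.
Eliminating c: 4891·(row 1) − 99·(row 2) gives 14654·m = 4891·279 − 99·14291 = -50220, so m = -25110/7327.
Then c = (14291 − 99·(-25110/7327))/4891 = 21917/7327.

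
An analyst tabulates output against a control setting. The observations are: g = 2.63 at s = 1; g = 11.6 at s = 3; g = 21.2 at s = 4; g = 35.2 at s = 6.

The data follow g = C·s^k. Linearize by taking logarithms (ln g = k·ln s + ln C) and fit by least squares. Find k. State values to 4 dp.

With ln gᵢ as the transformed response and ln sᵢ as the regressor:
XᵀX = [[6.3392, 4.2767]; [4.2767, 4]], rhs = [13.3070, 10.0330]ᵀ  (here Σln s = 4.2767, Σ(ln s)² = 6.3392, Σln g = 10.0330, Σln s·ln g = 13.3070).
Slope k = (n·Σln s·ln g − Σln s·Σln g)/(n·Σ(ln s)² − (Σln s)²) = (4·13.3070 − 4.2767·10.0330)/7.0668 = 1.46035; ln C = (Σln g − k·Σln s)/n = 0.94690.

k = 1.4604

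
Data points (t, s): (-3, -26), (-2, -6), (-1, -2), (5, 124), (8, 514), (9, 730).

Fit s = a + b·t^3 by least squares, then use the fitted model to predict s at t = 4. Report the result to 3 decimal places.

ŝ = 64.453

Normal-equation sums: Σ1 = 6, Σt^3 = 1330, Σt^3·t^3 = 810004.
Moment sums: Σs = 1334, Σt^3·s = 811590.
So MᵀM·[a, b]ᵀ = Mᵀs: [[6, 1330]; [1330, 810004]]·[a, b]ᵀ = [1334, 811590]ᵀ.
Determinant 6·810004 − 1330² = 3091124.
a = (1334·810004 − 1330·811590)/3091124 = 282659/772781; b = (6·811590 − 1330·1334)/3091124 = 773830/772781.
At t = 4: ŝ = (282659/772781)·(1) + (773830/772781)·(64) = 49807779/772781.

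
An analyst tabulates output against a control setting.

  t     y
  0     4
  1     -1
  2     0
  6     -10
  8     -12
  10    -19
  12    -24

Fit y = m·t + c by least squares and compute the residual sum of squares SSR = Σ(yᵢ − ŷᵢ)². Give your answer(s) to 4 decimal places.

SSR = 12.2397

Normal-equation sums: Σt·t = 349, Σt = 39, Σ1 = 7.
And Σt·y = -635, Σy = -62.
So AᵀA·[m, c]ᵀ = Aᵀy: [[349, 39]; [39, 7]]·[m, c]ᵀ = [-635, -62]ᵀ.
Δ = 349·7 − 39² = 922.
m = ((-635)·7 − 39·(-62))/922 = -2027/922; c = (349·(-62) − 39·(-635))/922 = 3127/922.
Residuals: 561/922, -1011/461, 927/922, -185/922, 2025/922, -375/922, -931/922; SSR = 11285/922.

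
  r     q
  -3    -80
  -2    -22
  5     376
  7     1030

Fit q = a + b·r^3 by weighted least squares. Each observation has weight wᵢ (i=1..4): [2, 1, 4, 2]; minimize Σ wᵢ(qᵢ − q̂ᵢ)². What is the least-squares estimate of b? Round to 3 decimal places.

The normal system MᵀWM·[a, b]ᵀ = MᵀWq is [[9, 1124]; [1124, 299320]]·[a, b]ᵀ = [3382, 899076]ᵀ.
det = 9·299320 − 1124² = 1430504.
a = (3382·299320 − 1124·899076)/1430504 = 217352/178813; b = (9·899076 − 1124·3382)/1430504 = 1072579/357626.

b = 2.999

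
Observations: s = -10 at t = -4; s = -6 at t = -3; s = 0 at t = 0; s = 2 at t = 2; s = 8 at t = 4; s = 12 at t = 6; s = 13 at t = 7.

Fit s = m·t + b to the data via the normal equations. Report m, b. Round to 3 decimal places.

AᵀA·[m, b]ᵀ = Aᵀs reads: 130·m + 12·b = 257;  12·m + 7·b = 19.
Determinant 130·7 − 12² = 766.
m = (257·7 − 12·19)/766 = 1571/766; b = (130·19 − 12·257)/766 = -307/383.

m = 2.051, b = -0.802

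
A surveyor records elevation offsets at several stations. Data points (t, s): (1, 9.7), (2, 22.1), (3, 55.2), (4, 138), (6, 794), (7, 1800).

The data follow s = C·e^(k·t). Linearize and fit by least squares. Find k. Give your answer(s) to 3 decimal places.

Taking logs, ln s = k·t + ln C, so regress ln s on t.
Σt = 23.0000, Σ(t)² = 115.0000, Σln s = 28.4785, Σt·ln s = 132.7365.
Normal system: [[115.0000, 23.0000]; [23.0000, 6]]·[k, ln C]ᵀ = [132.7365, 28.4785]ᵀ.
Δ = 115.0000·6 − (23.0000)² = 161.0000; k = (132.7365·6 − 23.0000·28.4785)/161.0000 = 0.87834, ln C = (115.0000·28.4785 − 23.0000·132.7365)/161.0000 = 1.37946.

k = 0.878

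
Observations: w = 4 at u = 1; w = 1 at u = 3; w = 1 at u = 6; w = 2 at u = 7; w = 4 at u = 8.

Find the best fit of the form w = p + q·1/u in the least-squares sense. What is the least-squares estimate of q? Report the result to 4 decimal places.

q = 1.8966

With design matrix X, XᵀX = [[5, 99/56]; [99/56, 33161/28224]] and Xᵀw = [12, 37/7]ᵀ.
Δ = 5·(33161/28224) − (99/56)² = 19399/7056.
p = (12·(33161/28224) − (99/56)·(37/7))/(19399/7056) = 33549/19399; q = (5·(37/7) − (99/56)·12)/(19399/7056) = 36792/19399.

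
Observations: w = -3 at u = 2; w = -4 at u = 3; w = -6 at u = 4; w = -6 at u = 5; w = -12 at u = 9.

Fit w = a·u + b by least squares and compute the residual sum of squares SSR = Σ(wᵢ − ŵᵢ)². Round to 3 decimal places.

SSR = 0.897

The normal equations are: 135·a + 23·b = -180;  23·a + 5·b = -31.
(Σu·u = 135, Σu = 23, Σ1 = 5, Σu·w = -180, Σw = -31.)
Determinant 135·5 − 23² = 146.
a = ((-180)·5 − 23·(-31))/146 = -187/146; b = (135·(-31) − 23·(-180))/146 = -45/146.
Residuals: -19/146, 11/73, -83/146, 52/73, -12/73; SSR = 131/146.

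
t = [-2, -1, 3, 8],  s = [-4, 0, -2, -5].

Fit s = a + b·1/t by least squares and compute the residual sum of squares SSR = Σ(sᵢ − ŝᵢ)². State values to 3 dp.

From the data, Σ1 = 4, Σ1/t = -25/24, Σ1/t·1/t = 793/576.
And Σs = -11, Σ1/t·s = 17/24.
AᵀA·[a, b]ᵀ = Aᵀs becomes [[4, -25/24]; [-25/24, 793/576]]·[a, b]ᵀ = [-11, 17/24]ᵀ.
Eliminating b: (793/576)·(row 1) − (-25/24)·(row 2) gives (283/64)·a = (793/576)·(-11) − (-25/24)·(17/24) = -461/32, so a = -922/283.
Then b = ((17/24) − (-25/24)·(-922/283))/(793/576) = -552/283.
Residuals: -486/283, 370/283, 540/283, -424/283; SSR = 2984/283.

SSR = 10.544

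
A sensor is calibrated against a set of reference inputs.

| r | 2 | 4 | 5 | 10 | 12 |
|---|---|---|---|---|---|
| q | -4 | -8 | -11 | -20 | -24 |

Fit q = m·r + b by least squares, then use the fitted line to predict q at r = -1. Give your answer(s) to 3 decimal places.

q̂ = 1.629

Entries of MᵀM: Σr·r = 289, Σr = 33, Σ1 = 5.
Right-hand side: Σr·q = -583, Σq = -67.
Normal equations: [[289, 33]; [33, 5]]·[m, b]ᵀ = [-583, -67]ᵀ.
Δ = 289·5 − 33² = 356.
m = ((-583)·5 − 33·(-67))/356 = -176/89; b = (289·(-67) − 33·(-583))/356 = -31/89.
At r = -1: q̂ = (-176/89)·(-1) + (-31/89)·(1) = 145/89.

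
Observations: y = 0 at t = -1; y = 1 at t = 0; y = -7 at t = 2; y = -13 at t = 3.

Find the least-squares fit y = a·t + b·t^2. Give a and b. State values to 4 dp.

a = -1.2222, b = -1.0556

The normal system AᵀA·[a, b]ᵀ = Aᵀy is [[14, 34]; [34, 98]]·[a, b]ᵀ = [-53, -145]ᵀ.
Determinant 14·98 − 34² = 216.
a = ((-53)·98 − 34·(-145))/216 = -11/9; b = (14·(-145) − 34·(-53))/216 = -19/18.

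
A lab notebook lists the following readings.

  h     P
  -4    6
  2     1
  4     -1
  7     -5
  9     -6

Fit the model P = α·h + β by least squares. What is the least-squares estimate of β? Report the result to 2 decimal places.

β = 2.45

Entries of MᵀM: Σh·h = 166, Σh = 18, Σ1 = 5.
Right-hand side: Σh·P = -115, ΣP = -5.
MᵀM·[α, β]ᵀ = MᵀP becomes [[166, 18]; [18, 5]]·[α, β]ᵀ = [-115, -5]ᵀ.
det = 166·5 − 18² = 506.
α = ((-115)·5 − 18·(-5))/506 = -485/506; β = (166·(-5) − 18·(-115))/506 = 620/253.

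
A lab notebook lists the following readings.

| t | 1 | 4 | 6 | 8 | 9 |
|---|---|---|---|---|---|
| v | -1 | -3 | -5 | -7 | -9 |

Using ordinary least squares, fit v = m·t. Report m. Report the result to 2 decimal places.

m = -0.91

Entries of AᵀA: Σt·t = 198.
Moment sums: Σt·v = -180.
Hence m = -180 / 198 ≈ -0.909091.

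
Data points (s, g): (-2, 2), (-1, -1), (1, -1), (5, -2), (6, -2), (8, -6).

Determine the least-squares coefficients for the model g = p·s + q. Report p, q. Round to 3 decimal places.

XᵀX·[p, q]ᵀ = Xᵀg reads: 131·p + 17·q = -74;  17·p + 6·q = -10.
Eliminating q: 6·(row 1) − 17·(row 2) gives 497·p = 6·(-74) − 17·(-10) = -274, so p = -274/497.
Then q = ((-10) − 17·(-274/497))/6 = -52/497.

p = -0.551, q = -0.105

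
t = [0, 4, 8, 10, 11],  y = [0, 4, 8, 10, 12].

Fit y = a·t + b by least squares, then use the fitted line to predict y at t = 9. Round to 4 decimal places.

ŷ = 9.3269

With design matrix A, AᵀA = [[301, 33]; [33, 5]] and Aᵀy = [312, 34]ᵀ.
det = 301·5 − 33² = 416.
a = (312·5 − 33·34)/416 = 219/208; b = (301·34 − 33·312)/416 = -31/208.
At t = 9: ŷ = (219/208)·(9) + (-31/208)·(1) = 485/52.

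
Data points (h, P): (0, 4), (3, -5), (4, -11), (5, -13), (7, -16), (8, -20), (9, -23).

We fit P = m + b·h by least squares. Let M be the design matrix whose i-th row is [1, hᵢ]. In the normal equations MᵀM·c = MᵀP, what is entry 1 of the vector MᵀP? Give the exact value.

-84

Entry 1 ↔ basis 1, so (MᵀP)_{1} = Σᵢ Pᵢ = (1)·(4) + (1)·(-5) + (1)·(-11) + (1)·(-13) + (1)·(-16) + (1)·(-20) + (1)·(-23) = -84.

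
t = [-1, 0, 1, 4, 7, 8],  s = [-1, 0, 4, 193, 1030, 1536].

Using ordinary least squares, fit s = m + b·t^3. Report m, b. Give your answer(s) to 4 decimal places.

m = 1.0600, b = 2.9985

Forming AᵀA = [[6, 919]; [919, 383891]] and Aᵀs = [2762, 1152079]ᵀ gives AᵀA·[m, b]ᵀ = Aᵀs.
Eliminating b: 383891·(row 1) − 919·(row 2) gives 1458785·m = 383891·2762 − 919·1152079 = 1546341, so m = 1546341/1458785.
Then b = (1152079 − 919·(1546341/1458785))/383891 = 4374196/1458785.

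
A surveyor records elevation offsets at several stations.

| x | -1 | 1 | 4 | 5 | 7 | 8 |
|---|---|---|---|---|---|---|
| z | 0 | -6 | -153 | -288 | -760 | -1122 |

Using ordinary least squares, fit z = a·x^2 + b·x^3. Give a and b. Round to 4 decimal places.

a = -1.5383, b = -1.9982

From the data, Σx^2·x^2 = 7380, Σx^2·x^3 = 53724, Σx^3·x^3 = 399516.
Moment sums: Σx^2·z = -118702, Σx^3·z = -880942.
Determinant 7380·399516 − 53724² = 62159904.
a = ((-118702)·399516 − 53724·(-880942))/62159904 = -996044/647499; b = (7380·(-880942) − 53724·(-118702))/62159904 = -2587619/1294998.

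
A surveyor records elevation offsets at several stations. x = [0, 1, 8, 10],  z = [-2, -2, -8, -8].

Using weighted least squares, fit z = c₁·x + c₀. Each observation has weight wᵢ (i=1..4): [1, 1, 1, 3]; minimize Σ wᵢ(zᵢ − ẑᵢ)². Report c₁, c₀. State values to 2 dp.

c₁ = -0.65, c₀ = -1.80

Compute the Gram sums: Σwᵢ·x·x = 365, Σwᵢ·x = 39, Σwᵢ·1 = 6.
Moment sums: Σwᵢ·x·z = -306, Σwᵢ·z = -36.
So AᵀWA·[c₁, c₀]ᵀ = AᵀWz: [[365, 39]; [39, 6]]·[c₁, c₀]ᵀ = [-306, -36]ᵀ.
Eliminating c₀: 6·(row 1) − 39·(row 2) gives 669·c₁ = 6·(-306) − 39·(-36) = -432, so c₁ = -144/223.
Then c₀ = ((-36) − 39·(-144/223))/6 = -402/223.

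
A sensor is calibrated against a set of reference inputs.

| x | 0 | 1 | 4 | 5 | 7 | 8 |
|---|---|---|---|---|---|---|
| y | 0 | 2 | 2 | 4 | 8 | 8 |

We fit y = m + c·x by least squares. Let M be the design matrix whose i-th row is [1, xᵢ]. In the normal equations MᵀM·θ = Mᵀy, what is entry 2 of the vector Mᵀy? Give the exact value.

Entry 2 ↔ basis x, so (Mᵀy)_{2} = Σᵢ (x)·yᵢ = (0)·(0) + (1)·(2) + (4)·(2) + (5)·(4) + (7)·(8) + (8)·(8) = 150.

150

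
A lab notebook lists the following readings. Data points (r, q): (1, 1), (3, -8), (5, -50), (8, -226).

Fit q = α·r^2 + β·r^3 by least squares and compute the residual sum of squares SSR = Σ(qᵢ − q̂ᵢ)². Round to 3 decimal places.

Normal-equation sums: Σr^2·r^2 = 4803, Σr^2·r^3 = 36137, Σr^3·r^3 = 278499.
And Σr^2·q = -15785, Σr^3·q = -122177.
XᵀX·[α, β]ᵀ = Xᵀq becomes [[4803, 36137]; [36137, 278499]]·[α, β]ᵀ = [-15785, -122177]ᵀ.
Eliminating β: 278499·(row 1) − 36137·(row 2) gives 31747928·α = 278499·(-15785) − 36137·(-122177) = 19003534, so α = 9501767/15873964.
Then β = ((-122177) − 36137·(9501767/15873964))/278499 = -8196793/15873964.
Residuals: 7284495/7936982, 2201449/3968491, -3321625/7936982, 282266/3968491; SSR = 10558329/7936982.

SSR = 1.330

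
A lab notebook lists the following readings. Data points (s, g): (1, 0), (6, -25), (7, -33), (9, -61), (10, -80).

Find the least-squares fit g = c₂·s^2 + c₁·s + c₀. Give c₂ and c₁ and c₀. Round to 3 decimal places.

c₂ = -1.028, c₁ = 2.541, c₀ = -1.669

Normal-equation sums: Σs^2·s^2 = 20259, Σs^2·s = 2289, Σs^2 = 267, Σs·s = 267, Σs = 33, Σ1 = 5.
For Mᵀg: Σs^2·g = -15458, Σs·g = -1730, Σg = -199.
MᵀM·[c₂, c₁, c₀]ᵀ = Mᵀg becomes [[20259, 2289, 267]; [2289, 267, 33]; [267, 33, 5]]·[c₂, c₁, c₀]ᵀ = [-15458, -1730, -199]ᵀ.
Solving the 3×3 system (Gaussian elimination) gives c₂ = -475/462, c₁ = 587/231, c₀ = -257/154.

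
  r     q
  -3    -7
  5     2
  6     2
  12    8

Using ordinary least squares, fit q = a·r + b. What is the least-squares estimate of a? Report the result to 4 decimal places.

Normal-equation sums: Σr·r = 214, Σr = 20, Σ1 = 4.
And Σr·q = 139, Σq = 5.
So XᵀX·[a, b]ᵀ = Xᵀq: [[214, 20]; [20, 4]]·[a, b]ᵀ = [139, 5]ᵀ.
Δ = 214·4 − 20² = 456.
a = (139·4 − 20·5)/456 = 1; b = (214·5 − 20·139)/456 = -15/4.

a = 1.0000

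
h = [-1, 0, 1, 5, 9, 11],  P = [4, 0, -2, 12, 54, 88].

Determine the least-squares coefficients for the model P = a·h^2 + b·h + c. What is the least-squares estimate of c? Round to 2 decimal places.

The normal system AᵀA·[a, b, c]ᵀ = AᵀP is [[21829, 2185, 229]; [2185, 229, 25]; [229, 25, 6]]·[a, b, c]ᵀ = [15324, 1508, 156]ᵀ.
Solving the 3×3 system (Gaussian elimination) gives a = 12175/12747, b = -4633/1821, c = 624/4249.

c = 0.15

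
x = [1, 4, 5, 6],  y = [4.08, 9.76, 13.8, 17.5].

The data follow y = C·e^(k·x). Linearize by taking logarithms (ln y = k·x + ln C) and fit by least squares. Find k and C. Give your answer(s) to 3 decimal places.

With ln yᵢ as the transformed response and xᵢ as the regressor:
AᵀA = [[78.0000, 16.0000]; [16.0000, 4]], rhs = [40.8158, 9.1713]ᵀ  (here Σx = 16.0000, Σ(x)² = 78.0000, Σln y = 9.1713, Σx·ln y = 40.8158).
Solving (det = 56.0000): k = 0.29506, ln C = 1.11259, so C = exp(1.11259) = 3.04223.

k = 0.295, C = 3.042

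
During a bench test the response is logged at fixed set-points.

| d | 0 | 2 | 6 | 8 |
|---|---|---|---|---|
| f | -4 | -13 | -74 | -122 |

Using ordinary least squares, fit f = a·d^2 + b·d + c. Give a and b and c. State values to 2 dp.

a = -1.63, b = -1.85, c = -3.60

Setting ∂/∂a … = 0 gives: 5408·a + 736·b + 104·c = -10524;  736·a + 104·b + 16·c = -1446;  104·a + 16·b + 4·c = -213.
Inverting the 3×3 Gram matrix, [a, b, c]ᵀ = [-13/8, -37/20, -18/5]ᵀ.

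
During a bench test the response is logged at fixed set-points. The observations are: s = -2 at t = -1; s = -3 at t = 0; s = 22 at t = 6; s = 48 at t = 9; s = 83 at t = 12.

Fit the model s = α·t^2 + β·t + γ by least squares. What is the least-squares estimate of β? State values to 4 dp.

Sums needed: Σt^2·t^2 = 28594, Σt^2·t = 2672, Σt^2 = 262, Σt·t = 262, Σt = 26, Σ1 = 5.
And Σt^2·s = 16630, Σt·s = 1562, Σs = 148.
AᵀA·[α, β, γ]ᵀ = Aᵀs becomes [[28594, 2672, 262]; [2672, 262, 26]; [262, 26, 5]]·[α, β, γ]ᵀ = [16630, 1562, 148]ᵀ.
Solving the 3×3 system (Gaussian elimination) gives α = 36499/70773, β = 65311/70773, γ = -52428/23591.

β = 0.9228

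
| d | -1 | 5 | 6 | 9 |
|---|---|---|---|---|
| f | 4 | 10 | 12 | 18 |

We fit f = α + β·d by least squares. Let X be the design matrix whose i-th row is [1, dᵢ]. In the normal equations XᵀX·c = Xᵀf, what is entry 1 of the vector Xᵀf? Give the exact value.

44

Entry 1 ↔ basis 1, so (Xᵀf)_{1} = Σᵢ fᵢ = (1)·(4) + (1)·(10) + (1)·(12) + (1)·(18) = 44.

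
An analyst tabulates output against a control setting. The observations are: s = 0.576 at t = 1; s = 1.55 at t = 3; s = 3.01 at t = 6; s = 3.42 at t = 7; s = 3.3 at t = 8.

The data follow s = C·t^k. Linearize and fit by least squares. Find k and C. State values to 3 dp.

k = 0.882, C = 0.584

With ln sᵢ as the transformed response and ln tᵢ as the regressor:
Sums: Σln t = 6.9157, Σ(ln t)² = 12.5280, Σln s = 3.4121, Σln t·ln s = 7.3313.
Normal system: [[12.5280, 6.9157]; [6.9157, 5]]·[k, ln C]ᵀ = [7.3313, 3.4121]ᵀ.
Slope k = (n·Σln t·ln s − Σln t·Σln s)/(n·Σ(ln t)² − (Σln t)²) = (5·7.3313 − 6.9157·3.4121)/14.8127 = 0.88164; ln C = (Σln s − k·Σln t)/n = -0.53701, so C = exp(-0.53701) = 0.58449.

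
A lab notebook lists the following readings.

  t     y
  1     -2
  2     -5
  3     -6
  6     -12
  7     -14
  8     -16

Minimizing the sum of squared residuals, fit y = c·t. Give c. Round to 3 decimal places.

c = -2.012

Entries of MᵀM: Σt·t = 163.
Right-hand side: Σt·y = -328.
Hence c = -328 / 163 ≈ -2.01227.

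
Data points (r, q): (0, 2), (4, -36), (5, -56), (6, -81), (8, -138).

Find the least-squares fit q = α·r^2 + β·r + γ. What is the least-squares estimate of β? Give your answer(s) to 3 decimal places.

β = -1.856

The normal equations are: 6273·α + 917·β + 141·γ = -13724;  917·α + 141·β + 23·γ = -2014;  141·α + 23·β + 5·γ = -309.
Row-reducing yields α = -3933/2002, β = -3715/2002, γ = 2138/1001.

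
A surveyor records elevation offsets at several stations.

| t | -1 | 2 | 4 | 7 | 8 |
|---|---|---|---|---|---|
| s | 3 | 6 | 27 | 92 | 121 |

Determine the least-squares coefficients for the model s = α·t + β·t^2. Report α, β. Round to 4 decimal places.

Entries of XᵀX: Σt·t = 134, Σt·t^2 = 926, Σt^2·t^2 = 6770.
And Σt·s = 1729, Σt^2·s = 12711.
XᵀX·[α, β]ᵀ = Xᵀs becomes [[134, 926]; [926, 6770]]·[α, β]ᵀ = [1729, 12711]ᵀ.
Determinant 134·6770 − 926² = 49704.
α = (1729·6770 − 926·12711)/49704 = -428/327; β = (134·12711 − 926·1729)/49704 = 1345/654.

α = -1.3089, β = 2.0566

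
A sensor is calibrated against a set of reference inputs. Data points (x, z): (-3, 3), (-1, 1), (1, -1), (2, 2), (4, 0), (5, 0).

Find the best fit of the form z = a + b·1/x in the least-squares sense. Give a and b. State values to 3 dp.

a = 0.941, b = -1.047

Setting ∂/∂a … = 0 gives: 6·a + (37/60)·b = 5;  (37/60)·a + (8869/3600)·b = -2.
(Σ1 = 6, Σ1/x = 37/60, Σ1/x·1/x = 8869/3600, Σz = 5, Σ1/x·z = -2.)
Eliminating b: (8869/3600)·(row 1) − (37/60)·(row 2) gives (10369/720)·a = (8869/3600)·5 − (37/60)·(-2) = 9757/720, so a = 9757/10369.
Then b = ((-2) − (37/60)·(9757/10369))/(8869/3600) = -10860/10369.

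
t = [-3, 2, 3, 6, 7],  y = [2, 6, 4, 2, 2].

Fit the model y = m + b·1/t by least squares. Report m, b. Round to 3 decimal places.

m = 2.495, b = 4.354

Entries of MᵀM: Σ1 = 5, Σ1/t = 17/21, Σ1/t·1/t = 51/98.
Moment sums: Σy = 16, Σ1/t·y = 30/7.
So MᵀM·[m, b]ᵀ = Mᵀy: [[5, 17/21]; [17/21, 51/98]]·[m, b]ᵀ = [16, 30/7]ᵀ.
Δ = 5·(51/98) − (17/21)² = 1717/882.
m = (16·(51/98) − (17/21)·(30/7))/(1717/882) = 252/101; b = (5·(30/7) − (17/21)·16)/(1717/882) = 7476/1717.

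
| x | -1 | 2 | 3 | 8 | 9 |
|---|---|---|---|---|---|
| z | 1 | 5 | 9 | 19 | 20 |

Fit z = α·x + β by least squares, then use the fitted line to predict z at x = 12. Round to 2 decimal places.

ẑ = 26.36

With design matrix A, AᵀA = [[159, 21]; [21, 5]] and Aᵀz = [368, 54]ᵀ.
Δ = 159·5 − 21² = 354.
α = (368·5 − 21·54)/354 = 353/177; β = (159·54 − 21·368)/354 = 143/59.
At x = 12: ẑ = (353/177)·(12) + (143/59)·(1) = 1555/59.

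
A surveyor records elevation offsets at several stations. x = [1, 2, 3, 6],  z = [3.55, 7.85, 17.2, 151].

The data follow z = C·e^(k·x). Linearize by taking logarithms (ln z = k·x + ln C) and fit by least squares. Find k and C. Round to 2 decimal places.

k = 0.75, C = 1.74

With ln zᵢ as the transformed response and xᵢ as the regressor:
Over the data: Σx = 12.0000, Σ(x)² = 50.0000, Σln z = 11.1897, Σx·ln z = 44.0264.
Normal system: [[50.0000, 12.0000]; [12.0000, 4]]·[k, ln C]ᵀ = [44.0264, 11.1897]ᵀ.
Solving (det = 56.0000): k = 0.74696, ln C = 0.55653, so C = exp(0.55653) = 1.74462.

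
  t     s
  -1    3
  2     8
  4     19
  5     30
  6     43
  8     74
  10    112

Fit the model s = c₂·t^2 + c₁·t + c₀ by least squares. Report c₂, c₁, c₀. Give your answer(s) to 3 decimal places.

c₂ = 1.080, c₁ = 0.223, c₀ = 2.259

Normal-equation sums: Σt^2·t^2 = 16290, Σt^2·t = 1924, Σt^2 = 246, Σt·t = 246, Σt = 34, Σ1 = 7.
Right-hand side: Σt^2·s = 18573, Σt·s = 2209, Σs = 289.
Normal equations: [[16290, 1924, 246]; [1924, 246, 34]; [246, 34, 7]]·[c₂, c₁, c₀]ᵀ = [18573, 2209, 289]ᵀ.
Solving the 3×3 system (Gaussian elimination) gives c₂ = 326841/302722, c₁ = 67575/302722, c₀ = 6977/3089.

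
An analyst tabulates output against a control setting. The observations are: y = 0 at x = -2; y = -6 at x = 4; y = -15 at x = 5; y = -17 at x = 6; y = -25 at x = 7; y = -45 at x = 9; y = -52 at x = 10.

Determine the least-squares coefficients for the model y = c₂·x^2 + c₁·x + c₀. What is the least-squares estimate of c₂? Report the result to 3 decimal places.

Compute the Gram sums: Σx^2·x^2 = 21155, Σx^2·x = 2469, Σx^2 = 311, Σx·x = 311, Σx = 39, Σ1 = 7.
Right-hand side: Σx^2·y = -11153, Σx·y = -1301, Σy = -160.
So AᵀA·[c₂, c₁, c₀]ᵀ = Aᵀy: [[21155, 2469, 311]; [2469, 311, 39]; [311, 39, 7]]·[c₂, c₁, c₀]ᵀ = [-11153, -1301, -160]ᵀ.
Row-reducing yields c₂ = -271107/509362, c₁ = -96121/509362, c₀ = 468934/254681.

c₂ = -0.532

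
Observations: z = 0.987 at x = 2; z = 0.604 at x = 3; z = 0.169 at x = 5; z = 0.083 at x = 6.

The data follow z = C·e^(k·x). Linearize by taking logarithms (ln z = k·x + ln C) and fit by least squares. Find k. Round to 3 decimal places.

Taking logs, ln z = k·x + ln C, so regress ln z on x.
XᵀX = [[74.0000, 16.0000]; [16.0000, 4]], rhs = [-25.3615, -4.7840]ᵀ  (here Σx = 16.0000, Σ(x)² = 74.0000, Σln z = -4.7840, Σx·ln z = -25.3615).
Solving (det = 40.0000): k = -0.62253, ln C = 1.29412.

k = -0.623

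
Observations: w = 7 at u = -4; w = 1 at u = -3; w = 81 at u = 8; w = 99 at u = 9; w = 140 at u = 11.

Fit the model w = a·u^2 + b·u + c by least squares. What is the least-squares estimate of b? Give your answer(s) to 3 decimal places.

Setting ∂/∂a … = 0 gives: 25635·a + 2481·b + 291·c = 30264;  2481·a + 291·b + 21·c = 3048;  291·a + 21·b + 5·c = 328.
Solving the 3×3 system (Gaussian elimination) gives a = 946/1039, b = 2686/1039, c = 1820/1039.

b = 2.585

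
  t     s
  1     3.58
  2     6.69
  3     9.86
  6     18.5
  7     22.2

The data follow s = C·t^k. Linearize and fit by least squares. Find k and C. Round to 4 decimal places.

Taking logs, ln s = k·ln t + ln C, so regress ln s on ln t.
Over the data: Σln t = 5.5294, Σ(ln t)² = 8.6844, Σln s = 11.4823, Σln t·ln s = 15.0920.
Normal system: [[8.6844, 5.5294]; [5.5294, 5]]·[k, ln C]ᵀ = [15.0920, 11.4823]ᵀ.
Slope k = (n·Σln t·ln s − Σln t·Σln s)/(n·Σ(ln t)² − (Σln t)²) = (5·15.0920 − 5.5294·11.4823)/12.8473 = 0.93166; ln C = (Σln s − k·Σln t)/n = 1.26615, so C = exp(1.26615) = 3.54717.

k = 0.9317, C = 3.5472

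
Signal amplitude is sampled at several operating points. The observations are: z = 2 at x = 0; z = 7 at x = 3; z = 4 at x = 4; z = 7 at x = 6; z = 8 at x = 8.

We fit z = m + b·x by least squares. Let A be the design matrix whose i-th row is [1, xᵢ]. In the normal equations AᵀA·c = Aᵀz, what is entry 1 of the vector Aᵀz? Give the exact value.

Entry 1 ↔ basis 1, so (Aᵀz)_{1} = Σᵢ zᵢ = (1)·(2) + (1)·(7) + (1)·(4) + (1)·(7) + (1)·(8) = 28.

28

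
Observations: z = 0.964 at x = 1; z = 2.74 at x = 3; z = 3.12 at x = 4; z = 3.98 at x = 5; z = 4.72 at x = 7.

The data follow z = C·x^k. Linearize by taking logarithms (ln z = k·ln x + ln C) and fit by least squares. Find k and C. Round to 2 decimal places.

k = 0.83, C = 1.00

With ln zᵢ as the transformed response and ln xᵢ as the regressor:
Σln x = 6.0403, Σ(ln x)² = 9.5056, Σln z = 5.0422, Σln x·ln z = 7.9275.
Equations: 9.5056·k + 6.0403·ln C = 7.9275;  6.0403·k + 5·ln C = 5.0422.
Slope k = (n·Σln x·ln z − Σln x·Σln z)/(n·Σ(ln x)² − (Σln x)²) = (5·7.9275 − 6.0403·5.0422)/11.0434 = 0.83137; ln C = (Σln z − k·Σln x)/n = 0.00410, so C = exp(0.00410) = 1.00411.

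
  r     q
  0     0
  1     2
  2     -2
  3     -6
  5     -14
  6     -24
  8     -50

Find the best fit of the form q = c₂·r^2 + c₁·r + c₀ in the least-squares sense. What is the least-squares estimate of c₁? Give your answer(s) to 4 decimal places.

c₁ = 1.8068

The normal equations are: 6115·c₂ + 889·c₁ + 139·c₀ = -4474;  889·c₂ + 139·c₁ + 25·c₀ = -634;  139·c₂ + 25·c₁ + 7·c₀ = -94.
Solving the 3×3 system (Gaussian elimination) gives c₂ = -87/88, c₁ = 159/88, c₀ = -1/4.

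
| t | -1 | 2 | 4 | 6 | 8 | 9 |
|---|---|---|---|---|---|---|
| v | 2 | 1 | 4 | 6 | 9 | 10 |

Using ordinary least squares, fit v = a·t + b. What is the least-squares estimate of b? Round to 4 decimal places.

b = 1.1028

The normal system XᵀX·[a, b]ᵀ = Xᵀv is [[202, 28]; [28, 6]]·[a, b]ᵀ = [214, 32]ᵀ.
Δ = 202·6 − 28² = 428.
a = (214·6 − 28·32)/428 = 97/107; b = (202·32 − 28·214)/428 = 118/107.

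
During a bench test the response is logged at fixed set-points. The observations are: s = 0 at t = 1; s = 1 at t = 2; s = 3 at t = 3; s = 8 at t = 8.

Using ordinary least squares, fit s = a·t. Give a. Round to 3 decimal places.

The normal system XᵀX·[a]ᵀ = Xᵀs is [[78]]·[a]ᵀ = [75]ᵀ.
Hence a = 75 / 78 ≈ 0.961538.

a = 0.962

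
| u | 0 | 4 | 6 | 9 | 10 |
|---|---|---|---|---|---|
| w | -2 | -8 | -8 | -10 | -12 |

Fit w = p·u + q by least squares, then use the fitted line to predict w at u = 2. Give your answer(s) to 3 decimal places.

ŵ = -4.599

With design matrix A, AᵀA = [[233, 29]; [29, 5]] and Aᵀw = [-290, -40]ᵀ.
Eliminating q: 5·(row 1) − 29·(row 2) gives 324·p = 5·(-290) − 29·(-40) = -290, so p = -145/162.
Then q = ((-40) − 29·(-145/162))/5 = -455/162.
At u = 2: ŵ = (-145/162)·(2) + (-455/162)·(1) = -745/162.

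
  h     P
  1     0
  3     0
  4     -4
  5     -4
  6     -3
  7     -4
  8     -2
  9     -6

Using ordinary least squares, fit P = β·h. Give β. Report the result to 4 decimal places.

With design matrix A, AᵀA = [[281]] and AᵀP = [-152]ᵀ.
β = (-152)/281 = -0.540925.

β = -0.5409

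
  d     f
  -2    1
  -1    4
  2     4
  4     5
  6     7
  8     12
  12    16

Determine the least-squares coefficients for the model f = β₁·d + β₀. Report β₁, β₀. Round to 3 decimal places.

β₁ = 1.001, β₀ = 2.853

Setting ∂/∂β₁ … = 0 gives: 269·β₁ + 29·β₀ = 352;  29·β₁ + 7·β₀ = 49.
(Σd·d = 269, Σd = 29, Σ1 = 7, Σd·f = 352, Σf = 49.)
det = 269·7 − 29² = 1042.
β₁ = (352·7 − 29·49)/1042 = 1043/1042; β₀ = (269·49 − 29·352)/1042 = 2973/1042.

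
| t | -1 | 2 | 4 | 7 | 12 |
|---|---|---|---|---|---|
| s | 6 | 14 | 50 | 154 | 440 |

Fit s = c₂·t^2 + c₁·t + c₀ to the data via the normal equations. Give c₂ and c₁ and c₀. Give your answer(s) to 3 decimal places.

c₂ = 3.030, c₁ = 0.151, c₀ = 2.390

Entries of MᵀM: Σt^2·t^2 = 23410, Σt^2·t = 2142, Σt^2 = 214, Σt·t = 214, Σt = 24, Σ1 = 5.
Moment sums: Σt^2·s = 71768, Σt·s = 6580, Σs = 664.
Normal equations: [[23410, 2142, 214]; [2142, 214, 24]; [214, 24, 5]]·[c₂, c₁, c₀]ᵀ = [71768, 6580, 664]ᵀ.
Solving the 3×3 system (Gaussian elimination) gives c₂ = 62571/20650, c₁ = 3109/20650, c₀ = 24679/10325.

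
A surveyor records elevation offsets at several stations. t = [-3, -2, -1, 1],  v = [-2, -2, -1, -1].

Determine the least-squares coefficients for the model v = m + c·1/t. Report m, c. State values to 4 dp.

m = -1.4603, c = 0.1905

With design matrix X, XᵀX = [[4, -5/6]; [-5/6, 85/36]] and Xᵀv = [-6, 5/3]ᵀ.
Eliminating c: (85/36)·(row 1) − (-5/6)·(row 2) gives (35/4)·m = (85/36)·(-6) − (-5/6)·(5/3) = -115/9, so m = -92/63.
Then c = ((5/3) − (-5/6)·(-92/63))/(85/36) = 4/21.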